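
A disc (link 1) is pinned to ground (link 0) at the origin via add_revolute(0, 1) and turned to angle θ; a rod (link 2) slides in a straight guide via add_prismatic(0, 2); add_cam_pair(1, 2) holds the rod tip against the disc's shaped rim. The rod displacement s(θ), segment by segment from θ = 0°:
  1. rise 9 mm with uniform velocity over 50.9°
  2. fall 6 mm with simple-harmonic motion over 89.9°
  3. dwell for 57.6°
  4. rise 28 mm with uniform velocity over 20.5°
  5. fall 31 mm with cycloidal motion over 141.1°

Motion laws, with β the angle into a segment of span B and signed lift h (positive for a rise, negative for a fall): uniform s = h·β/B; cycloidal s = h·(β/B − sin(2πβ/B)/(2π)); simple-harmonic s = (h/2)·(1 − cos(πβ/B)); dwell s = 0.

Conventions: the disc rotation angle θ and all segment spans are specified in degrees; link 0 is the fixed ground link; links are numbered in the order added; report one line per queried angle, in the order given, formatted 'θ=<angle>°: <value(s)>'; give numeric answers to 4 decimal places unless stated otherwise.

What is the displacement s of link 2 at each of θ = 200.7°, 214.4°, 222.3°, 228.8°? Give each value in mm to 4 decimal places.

segment 1 (0° to 50.9°, uniform, h = 9) is passed completely: s = 0.0000 + (9) = 9.0000
segment 2 (50.9° to 140.8°, simple-harmonic, h = -6) is passed completely: s = 9.0000 + (-6) = 3.0000
segment 3 (140.8° to 198.4°, dwell): s unchanged at 3.0000
θ = 200.7° falls in segment 4 (198.4° to 218.9°, uniform, h = 28): β = 200.7 − 198.4 = 2.3°, B = 20.5°; Δs = 28·2.3/20.5 = 3.1415; s = 3.0000 + 3.1415 = 6.1415
θ = 214.4° falls in segment 4 (198.4° to 218.9°, uniform, h = 28): β = 214.4 − 198.4 = 16°, B = 20.5°; Δs = 28·16/20.5 = 21.8537; s = 3.0000 + 21.8537 = 24.8537
segment 4 (198.4° to 218.9°, uniform, h = 28) is passed completely: s = 3.0000 + (28) = 31.0000
θ = 222.3° falls in segment 5 (218.9° to 360°, cycloidal, h = -31): β = 222.3 − 218.9 = 3.4°, B = 141.1°; Δs = -31·(0.0241 − sin(2π·0.0241)/(2π)) = -0.0029; s = 31.0000 − 0.0029 = 30.9971
θ = 228.8° falls in segment 5 (218.9° to 360°, cycloidal, h = -31): β = 228.8 − 218.9 = 9.9°, B = 141.1°; Δs = -31·(0.0702 − sin(2π·0.0702)/(2π)) = -0.0698; s = 31.0000 − 0.0698 = 30.9302

θ=200.7°: 6.1415
θ=214.4°: 24.8537
θ=222.3°: 30.9971
θ=228.8°: 30.9302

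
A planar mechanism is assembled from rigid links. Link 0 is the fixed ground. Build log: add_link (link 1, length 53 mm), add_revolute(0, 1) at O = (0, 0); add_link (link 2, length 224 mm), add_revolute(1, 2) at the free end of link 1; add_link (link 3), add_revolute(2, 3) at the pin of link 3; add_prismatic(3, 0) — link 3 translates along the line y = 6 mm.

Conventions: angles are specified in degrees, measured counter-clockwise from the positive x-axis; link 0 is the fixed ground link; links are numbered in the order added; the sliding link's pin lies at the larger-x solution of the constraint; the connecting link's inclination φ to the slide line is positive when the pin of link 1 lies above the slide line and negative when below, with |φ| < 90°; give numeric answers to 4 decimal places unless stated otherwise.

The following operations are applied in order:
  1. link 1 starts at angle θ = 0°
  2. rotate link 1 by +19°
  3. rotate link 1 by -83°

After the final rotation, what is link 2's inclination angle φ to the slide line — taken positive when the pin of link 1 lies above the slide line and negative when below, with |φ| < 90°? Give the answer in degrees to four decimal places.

geometry: r = 53 mm, L = 224 mm, e = 6 mm; θ starts at 0°
rotate link 1 by +19°: θ ← 0° +19° = 19°
rotate link 1 by -83°: θ ← 19° -83° = -64°
h = r sin θ − e = -47.636084 − 6 = -53.636084
sin φ = h / L = -53.636084 / 224 = -0.23944681
φ = arcsin(-0.23944681) = -13.853893°

-13.8539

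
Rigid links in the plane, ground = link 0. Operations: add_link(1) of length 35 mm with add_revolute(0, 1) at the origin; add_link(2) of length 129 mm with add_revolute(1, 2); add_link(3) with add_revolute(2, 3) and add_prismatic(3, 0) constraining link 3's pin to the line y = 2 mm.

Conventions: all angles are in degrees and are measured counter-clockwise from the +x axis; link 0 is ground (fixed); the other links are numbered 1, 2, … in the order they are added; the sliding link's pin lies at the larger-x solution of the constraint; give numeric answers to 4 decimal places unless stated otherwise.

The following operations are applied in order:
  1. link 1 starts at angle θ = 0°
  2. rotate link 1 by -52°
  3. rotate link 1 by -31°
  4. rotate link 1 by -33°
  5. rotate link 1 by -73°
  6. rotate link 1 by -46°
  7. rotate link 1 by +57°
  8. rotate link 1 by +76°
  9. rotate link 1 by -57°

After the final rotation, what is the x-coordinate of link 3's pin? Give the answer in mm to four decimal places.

geometry: r = 35 mm, L = 129 mm, e = 2 mm; θ starts at 0°
rotate link 1 by -52°: θ ← 0° -52° = -52°
rotate link 1 by -31°: θ ← -52° -31° = -83°
rotate link 1 by -33°: θ ← -83° -33° = -116°
rotate link 1 by -73°: θ ← -116° -73° = -189°
rotate link 1 by -46°: θ ← -189° -46° = -235°
rotate link 1 by +57°: θ ← -235° +57° = -178°
rotate link 1 by +76°: θ ← -178° +76° = -102°
rotate link 1 by -57°: θ ← -102° -57° = -159°
crank pin P = (r cos θ, r sin θ) = (-32.675315, -12.542878)
h = r sin θ − e = -12.542878 − 2 = -14.542878
x = r cos θ + √(L² − h²) = -32.675315 + 128.177629 = 95.502315

95.5023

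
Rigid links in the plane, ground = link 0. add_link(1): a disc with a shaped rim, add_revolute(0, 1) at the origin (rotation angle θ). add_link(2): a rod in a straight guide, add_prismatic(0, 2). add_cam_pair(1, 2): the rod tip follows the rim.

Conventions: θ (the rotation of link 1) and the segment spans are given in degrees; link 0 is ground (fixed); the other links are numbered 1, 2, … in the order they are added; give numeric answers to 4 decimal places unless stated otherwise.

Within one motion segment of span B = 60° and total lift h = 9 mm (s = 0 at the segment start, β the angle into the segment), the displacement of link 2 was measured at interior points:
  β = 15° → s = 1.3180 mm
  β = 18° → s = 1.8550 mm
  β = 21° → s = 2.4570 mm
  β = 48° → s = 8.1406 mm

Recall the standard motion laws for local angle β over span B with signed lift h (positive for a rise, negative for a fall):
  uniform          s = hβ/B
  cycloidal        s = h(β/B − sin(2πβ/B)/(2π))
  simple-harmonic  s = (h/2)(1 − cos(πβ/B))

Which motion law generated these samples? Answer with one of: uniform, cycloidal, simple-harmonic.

candidates at β/B = r: uniform s = h·r (linear in β); cycloidal s = h·(r − sin(2πr)/(2π)); simple-harmonic s = (h/2)(1 − cos(πr))
β=15°: printed 1.3180 | uniform 2.2500, cycloidal 0.8176, simple-harmonic 1.3180
β=18°: printed 1.8550 | uniform 2.7000, cycloidal 1.3377, simple-harmonic 1.8550
β=21°: printed 2.4570 | uniform 3.1500, cycloidal 1.9912, simple-harmonic 2.4570
β=48°: printed 8.1406 | uniform 7.2000, cycloidal 8.5623, simple-harmonic 8.1406
only one law matches every sample → simple-harmonic

simple-harmonic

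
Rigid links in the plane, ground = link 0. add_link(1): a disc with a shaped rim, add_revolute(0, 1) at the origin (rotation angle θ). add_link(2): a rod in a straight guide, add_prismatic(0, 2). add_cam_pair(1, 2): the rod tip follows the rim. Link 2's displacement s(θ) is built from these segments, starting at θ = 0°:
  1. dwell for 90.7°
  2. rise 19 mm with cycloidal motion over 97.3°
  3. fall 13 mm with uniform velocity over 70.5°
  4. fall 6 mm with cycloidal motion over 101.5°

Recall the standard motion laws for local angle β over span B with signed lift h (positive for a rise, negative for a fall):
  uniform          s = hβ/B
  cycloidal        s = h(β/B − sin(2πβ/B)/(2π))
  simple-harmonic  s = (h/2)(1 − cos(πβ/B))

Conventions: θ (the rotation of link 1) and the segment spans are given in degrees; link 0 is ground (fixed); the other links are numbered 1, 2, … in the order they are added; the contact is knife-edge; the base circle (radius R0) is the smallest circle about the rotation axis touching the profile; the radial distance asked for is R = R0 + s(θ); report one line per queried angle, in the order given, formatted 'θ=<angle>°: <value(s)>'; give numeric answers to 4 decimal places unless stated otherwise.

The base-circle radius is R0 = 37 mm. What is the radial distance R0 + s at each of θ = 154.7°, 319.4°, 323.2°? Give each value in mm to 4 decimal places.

segment 1 (0° to 90.7°, dwell): s unchanged at 0.0000
θ = 154.7° falls in segment 2 (90.7° to 188°, cycloidal, h = 19): β = 154.7 − 90.7 = 64°, B = 97.3°; Δs = 19·(0.6578 − sin(2π·0.6578)/(2π)) = 15.0276; s = 0.0000 + 15.0276 = 15.0276
segment 2 (90.7° to 188°, cycloidal, h = 19) is passed completely: s = 0.0000 + (19) = 19.0000
segment 3 (188° to 258.5°, uniform, h = -13) is passed completely: s = 19.0000 + (-13) = 6.0000
θ = 319.4° falls in segment 4 (258.5° to 360°, cycloidal, h = -6): β = 319.4 − 258.5 = 60.9°, B = 101.5°; Δs = -6·(0.6000 − sin(2π·0.6000)/(2π)) = -4.1613; s = 6.0000 − 4.1613 = 1.8387
θ = 323.2° falls in segment 4 (258.5° to 360°, cycloidal, h = -6): β = 323.2 − 258.5 = 64.7°, B = 101.5°; Δs = -6·(0.6374 − sin(2π·0.6374)/(2π)) = -4.5505; s = 6.0000 − 4.5505 = 1.4495
θ=154.7°: R = R0 + s = 37 + 15.0276 = 52.0276
θ=319.4°: R = R0 + s = 37 + 1.8387 = 38.8387
θ=323.2°: R = R0 + s = 37 + 1.4495 = 38.4495

θ=154.7°: 52.0276
θ=319.4°: 38.8387
θ=323.2°: 38.4495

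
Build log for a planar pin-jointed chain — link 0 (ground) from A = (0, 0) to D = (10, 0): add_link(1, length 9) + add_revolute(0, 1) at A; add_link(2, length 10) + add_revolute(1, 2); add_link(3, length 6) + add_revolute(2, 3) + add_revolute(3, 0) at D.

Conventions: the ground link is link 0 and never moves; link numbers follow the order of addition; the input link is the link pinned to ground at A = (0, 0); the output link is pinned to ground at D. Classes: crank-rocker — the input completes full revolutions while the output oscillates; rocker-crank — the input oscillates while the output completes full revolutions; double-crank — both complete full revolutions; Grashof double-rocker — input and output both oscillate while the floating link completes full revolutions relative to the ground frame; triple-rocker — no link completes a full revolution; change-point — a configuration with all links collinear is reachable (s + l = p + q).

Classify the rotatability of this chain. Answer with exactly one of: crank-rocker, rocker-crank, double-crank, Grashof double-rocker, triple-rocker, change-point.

lengths: ground=10, input=9, coupler=10, output=6
sorted: s=6 (shortest), l=10 (longest), p+q=19
s + l = 16 vs p + q = 19
s + l < p + q (Grashof) with shortest = output link → rocker-crank

rocker-crank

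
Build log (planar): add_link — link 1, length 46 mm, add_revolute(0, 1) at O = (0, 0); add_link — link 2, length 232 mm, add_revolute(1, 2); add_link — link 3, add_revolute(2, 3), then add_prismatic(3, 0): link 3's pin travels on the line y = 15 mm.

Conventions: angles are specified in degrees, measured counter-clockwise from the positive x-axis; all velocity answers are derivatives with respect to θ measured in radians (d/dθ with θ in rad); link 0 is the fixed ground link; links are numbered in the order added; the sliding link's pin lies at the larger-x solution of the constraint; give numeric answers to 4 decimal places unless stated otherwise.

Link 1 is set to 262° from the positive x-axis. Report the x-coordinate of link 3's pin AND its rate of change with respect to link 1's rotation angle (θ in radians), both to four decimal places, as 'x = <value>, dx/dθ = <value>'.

geometry: r = 46 mm, L = 232 mm, e = 15 mm
crank pin P = (r cos θ, r sin θ) = (-6.401963, -45.552331)
h = r sin θ − e = -45.552331 − 15 = -60.552331
x = r cos θ + √(L² − h²) = -6.401963 + 223.958512 = 217.556550
dx/dθ = −r sin θ − h·r cos θ/√(L² − h²) (θ in radians; h = -60.552331) = 43.821413

x = 217.5565, dx/dθ = 43.8214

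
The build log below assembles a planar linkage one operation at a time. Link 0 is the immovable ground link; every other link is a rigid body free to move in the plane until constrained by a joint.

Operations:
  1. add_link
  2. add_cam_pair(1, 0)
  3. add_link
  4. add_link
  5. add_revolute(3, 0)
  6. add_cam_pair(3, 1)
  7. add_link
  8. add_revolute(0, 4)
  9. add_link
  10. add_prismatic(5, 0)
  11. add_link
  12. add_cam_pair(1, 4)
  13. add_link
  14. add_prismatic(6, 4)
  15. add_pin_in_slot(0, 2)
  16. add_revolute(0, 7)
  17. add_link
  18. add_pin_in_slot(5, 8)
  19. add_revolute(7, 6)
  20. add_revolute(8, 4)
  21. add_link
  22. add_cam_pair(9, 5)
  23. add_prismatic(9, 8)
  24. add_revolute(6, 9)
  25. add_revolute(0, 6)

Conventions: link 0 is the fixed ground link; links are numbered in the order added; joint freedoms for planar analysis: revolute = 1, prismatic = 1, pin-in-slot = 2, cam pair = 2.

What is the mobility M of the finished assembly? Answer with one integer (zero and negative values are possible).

ground; <1,0,0>
#1 <2,0,0>
C:1↔0 J2 <2,0,1>
#2 <3,0,1>
#3 <4,0,1>
R:3↔0 J1 <4,1,1>
C:3↔1 J2 <4,1,2>
#4 <5,1,2>
R:0↔4 J1 <5,2,2>
#5 <6,2,2>
P:5↔0 J1 <6,3,2>
#6 <7,3,2>
C:1↔4 J2 <7,3,3>
#7 <8,3,3>
P:6↔4 J1 <8,4,3>
PS:0↔2 J2 <8,4,4>
R:0↔7 J1 <8,5,4>
#8 <9,5,4>
PS:5↔8 J2 <9,5,5>
R:7↔6 J1 <9,6,5>
R:8↔4 J1 <9,7,5>
#9 <10,7,5>
C:9↔5 J2 <10,7,6>
P:9↔8 J1 <10,8,6>
R:6↔9 J1 <10,9,6>
R:0↔6 J1 <10,10,6>
3×9 − 2×10 − 1×6 = 1

M = 1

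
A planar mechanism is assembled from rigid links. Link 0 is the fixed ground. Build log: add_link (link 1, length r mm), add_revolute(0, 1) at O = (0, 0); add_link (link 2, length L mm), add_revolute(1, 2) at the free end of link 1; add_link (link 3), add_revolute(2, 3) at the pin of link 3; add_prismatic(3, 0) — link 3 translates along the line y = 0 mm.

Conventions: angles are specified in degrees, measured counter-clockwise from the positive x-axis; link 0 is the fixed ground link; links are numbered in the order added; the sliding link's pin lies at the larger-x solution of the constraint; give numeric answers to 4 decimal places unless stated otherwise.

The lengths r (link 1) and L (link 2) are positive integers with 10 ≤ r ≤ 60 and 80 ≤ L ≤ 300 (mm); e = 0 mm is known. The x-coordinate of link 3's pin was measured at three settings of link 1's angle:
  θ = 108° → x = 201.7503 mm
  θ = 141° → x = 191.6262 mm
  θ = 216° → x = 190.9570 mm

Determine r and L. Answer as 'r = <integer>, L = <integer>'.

constraint per measurement: (x − r cos θ)² + (r sin θ − e)² = L²
subtracting the θ₁ and θ₂ equations cancels the r² and L² terms:
r = (x₁² − x₂²) / (2[(x₁cos θ₁ + e sin θ₁) − (x₂cos θ₂ + e sin θ₂)]) = 23.0002 → r = 23
L² = (x₁ − r cos θ₁)² + (r sin θ₁ − e)² = 44100.0200 → L = 210.0000 → L = 210
check at θ₃=216°: x = 190.9570 (printed 190.9570) ✓

r = 23, L = 210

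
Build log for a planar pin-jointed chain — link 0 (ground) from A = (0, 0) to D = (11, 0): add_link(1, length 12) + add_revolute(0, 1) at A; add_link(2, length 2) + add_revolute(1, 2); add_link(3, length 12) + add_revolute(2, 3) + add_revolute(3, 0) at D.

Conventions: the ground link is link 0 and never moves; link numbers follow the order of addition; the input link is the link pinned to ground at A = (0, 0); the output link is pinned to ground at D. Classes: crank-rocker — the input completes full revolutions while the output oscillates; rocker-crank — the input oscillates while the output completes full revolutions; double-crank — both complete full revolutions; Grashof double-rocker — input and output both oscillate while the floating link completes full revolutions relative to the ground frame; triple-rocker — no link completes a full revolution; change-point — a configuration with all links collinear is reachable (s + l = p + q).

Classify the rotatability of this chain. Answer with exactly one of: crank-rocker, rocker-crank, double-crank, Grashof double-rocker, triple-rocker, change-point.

lengths: ground=11, input=12, coupler=2, output=12
sorted: s=2 (shortest), l=12 (longest), p+q=23
s + l = 14 vs p + q = 23
s + l < p + q (Grashof) with shortest = coupler link → Grashof double-rocker

Grashof double-rocker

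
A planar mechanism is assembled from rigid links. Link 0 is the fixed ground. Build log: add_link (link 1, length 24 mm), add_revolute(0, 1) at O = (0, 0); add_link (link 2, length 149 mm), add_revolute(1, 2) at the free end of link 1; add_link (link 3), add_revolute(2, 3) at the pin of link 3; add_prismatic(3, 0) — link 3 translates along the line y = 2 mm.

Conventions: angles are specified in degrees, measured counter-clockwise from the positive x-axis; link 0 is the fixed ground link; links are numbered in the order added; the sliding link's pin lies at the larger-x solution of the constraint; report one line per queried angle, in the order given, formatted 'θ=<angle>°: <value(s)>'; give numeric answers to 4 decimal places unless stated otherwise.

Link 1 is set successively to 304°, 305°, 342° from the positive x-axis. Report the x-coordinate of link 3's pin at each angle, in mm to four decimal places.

geometry: r = 24 mm, L = 149 mm, e = 2 mm
θ=304°: crank pin P = (r cos θ, r sin θ) = (13.420630, -19.896902)
θ=304°: h = r sin θ − e = -19.896902 − 2 = -21.896902
θ=304°: x = r cos θ + √(L² − h²) = 13.420630 + 147.382243 = 160.802873
θ=305°: crank pin P = (r cos θ, r sin θ) = (13.765834, -19.659649)
θ=305°: h = r sin θ − e = -19.659649 − 2 = -21.659649
θ=305°: x = r cos θ + √(L² − h²) = 13.765834 + 147.417298 = 161.183132
θ=342°: crank pin P = (r cos θ, r sin θ) = (22.825356, -7.416408)
θ=342°: h = r sin θ − e = -7.416408 − 2 = -9.416408
θ=342°: x = r cos θ + √(L² − h²) = 22.825356 + 148.702156 = 171.527513

θ=304°: 160.8029
θ=305°: 161.1831
θ=342°: 171.5275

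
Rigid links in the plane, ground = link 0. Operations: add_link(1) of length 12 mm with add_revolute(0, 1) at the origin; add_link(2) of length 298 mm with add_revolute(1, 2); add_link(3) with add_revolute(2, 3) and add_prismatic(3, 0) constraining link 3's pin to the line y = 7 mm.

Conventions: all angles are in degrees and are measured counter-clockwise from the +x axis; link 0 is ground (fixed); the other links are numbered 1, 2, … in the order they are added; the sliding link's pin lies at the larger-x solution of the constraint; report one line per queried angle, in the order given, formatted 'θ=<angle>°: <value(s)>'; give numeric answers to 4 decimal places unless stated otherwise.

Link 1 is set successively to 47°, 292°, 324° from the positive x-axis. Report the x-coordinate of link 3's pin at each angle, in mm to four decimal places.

geometry: r = 12 mm, L = 298 mm, e = 7 mm
θ=47°: crank pin P = (r cos θ, r sin θ) = (8.183980, 8.776244)
θ=47°: h = r sin θ − e = 8.776244 − 7 = 1.776244
θ=47°: x = r cos θ + √(L² − h²) = 8.183980 + 297.994706 = 306.178687
θ=292°: crank pin P = (r cos θ, r sin θ) = (4.495279, -11.126206)
θ=292°: h = r sin θ − e = -11.126206 − 7 = -18.126206
θ=292°: x = r cos θ + √(L² − h²) = 4.495279 + 297.448215 = 301.943494
θ=324°: crank pin P = (r cos θ, r sin θ) = (9.708204, -7.053423)
θ=324°: h = r sin θ − e = -7.053423 − 7 = -14.053423
θ=324°: x = r cos θ + √(L² − h²) = 9.708204 + 297.668442 = 307.376646

θ=47°: 306.1787
θ=292°: 301.9435
θ=324°: 307.3766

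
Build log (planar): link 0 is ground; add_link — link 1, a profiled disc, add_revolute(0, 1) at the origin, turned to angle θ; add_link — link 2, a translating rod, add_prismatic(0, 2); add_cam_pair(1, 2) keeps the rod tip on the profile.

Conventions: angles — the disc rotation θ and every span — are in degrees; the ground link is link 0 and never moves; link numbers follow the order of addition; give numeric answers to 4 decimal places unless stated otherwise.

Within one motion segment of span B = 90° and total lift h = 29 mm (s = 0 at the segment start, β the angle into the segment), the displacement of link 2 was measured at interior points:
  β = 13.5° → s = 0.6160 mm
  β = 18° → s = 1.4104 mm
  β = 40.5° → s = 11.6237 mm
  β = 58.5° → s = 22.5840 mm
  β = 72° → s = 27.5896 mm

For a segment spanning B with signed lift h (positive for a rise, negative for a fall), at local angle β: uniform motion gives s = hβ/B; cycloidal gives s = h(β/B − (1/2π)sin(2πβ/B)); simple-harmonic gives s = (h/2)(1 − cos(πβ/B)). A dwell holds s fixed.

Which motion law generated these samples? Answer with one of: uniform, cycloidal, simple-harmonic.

candidates at β/B = r: uniform s = h·r (linear in β); cycloidal s = h·(r − sin(2πr)/(2π)); simple-harmonic s = (h/2)(1 − cos(πr))
β=13.5°: printed 0.6160 | uniform 4.3500, cycloidal 0.6160, simple-harmonic 1.5804
β=18°: printed 1.4104 | uniform 5.8000, cycloidal 1.4104, simple-harmonic 2.7693
β=40.5°: printed 11.6237 | uniform 13.0500, cycloidal 11.6237, simple-harmonic 12.2317
β=58.5°: printed 22.5840 | uniform 18.8500, cycloidal 22.5840, simple-harmonic 21.0829
β=72°: printed 27.5896 | uniform 23.2000, cycloidal 27.5896, simple-harmonic 26.2307
only one law matches every sample → cycloidal

cycloidal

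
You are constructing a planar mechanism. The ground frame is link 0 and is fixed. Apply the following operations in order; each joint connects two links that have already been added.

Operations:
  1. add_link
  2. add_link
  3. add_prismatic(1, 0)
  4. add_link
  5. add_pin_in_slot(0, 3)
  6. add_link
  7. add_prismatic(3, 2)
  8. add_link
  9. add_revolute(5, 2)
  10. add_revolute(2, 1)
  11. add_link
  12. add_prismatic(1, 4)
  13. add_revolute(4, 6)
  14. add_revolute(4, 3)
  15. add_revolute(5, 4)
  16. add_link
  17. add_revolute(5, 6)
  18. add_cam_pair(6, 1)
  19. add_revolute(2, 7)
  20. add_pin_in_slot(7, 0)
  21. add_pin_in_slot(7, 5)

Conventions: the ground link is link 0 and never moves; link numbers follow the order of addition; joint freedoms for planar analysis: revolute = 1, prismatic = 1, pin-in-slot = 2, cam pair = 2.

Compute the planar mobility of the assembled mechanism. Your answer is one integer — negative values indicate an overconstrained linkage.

ground; <1,0,0>
#1 <2,0,0>
#2 <3,0,0>
P:1↔0 J1 <3,1,0>
#3 <4,1,0>
PS:0↔3 J2 <4,1,1>
#4 <5,1,1>
P:3↔2 J1 <5,2,1>
#5 <6,2,1>
R:5↔2 J1 <6,3,1>
R:2↔1 J1 <6,4,1>
#6 <7,4,1>
P:1↔4 J1 <7,5,1>
R:4↔6 J1 <7,6,1>
R:4↔3 J1 <7,7,1>
R:5↔4 J1 <7,8,1>
#7 <8,8,1>
R:5↔6 J1 <8,9,1>
C:6↔1 J2 <8,9,2>
R:2↔7 J1 <8,10,2>
PS:7↔0 J2 <8,10,3>
PS:7↔5 J2 <8,10,4>
3×7 − 2×10 − 1×4 = -3

M = -3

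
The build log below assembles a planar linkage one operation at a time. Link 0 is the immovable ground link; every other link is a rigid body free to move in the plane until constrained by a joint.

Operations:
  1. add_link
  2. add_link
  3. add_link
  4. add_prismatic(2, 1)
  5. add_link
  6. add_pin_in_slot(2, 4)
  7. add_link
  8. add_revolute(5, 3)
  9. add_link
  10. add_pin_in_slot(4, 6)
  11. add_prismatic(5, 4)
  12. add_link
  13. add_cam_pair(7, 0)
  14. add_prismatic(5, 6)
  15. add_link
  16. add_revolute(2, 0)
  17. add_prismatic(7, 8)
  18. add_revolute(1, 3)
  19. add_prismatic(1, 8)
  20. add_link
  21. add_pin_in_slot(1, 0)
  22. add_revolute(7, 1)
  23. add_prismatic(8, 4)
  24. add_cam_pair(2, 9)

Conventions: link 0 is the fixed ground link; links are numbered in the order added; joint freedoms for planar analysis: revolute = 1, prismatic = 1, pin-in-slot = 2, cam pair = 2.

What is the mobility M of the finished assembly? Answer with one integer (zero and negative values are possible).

L=1 J1=0 J2=0
add link → L=2 J1=0 J2=0
add link → L=3 J1=0 J2=0
add link → L=4 J1=0 J2=0
P@2,1 dof=1 J1 → L=4 J1=1 J2=0
add link → L=5 J1=1 J2=0
PS@2,4 dof=2 J2 → L=5 J1=1 J2=1
add link → L=6 J1=1 J2=1
R@5,3 dof=1 J1 → L=6 J1=2 J2=1
add link → L=7 J1=2 J2=1
PS@4,6 dof=2 J2 → L=7 J1=2 J2=2
P@5,4 dof=1 J1 → L=7 J1=3 J2=2
add link → L=8 J1=3 J2=2
C@7,0 dof=2 J2 → L=8 J1=3 J2=3
P@5,6 dof=1 J1 → L=8 J1=4 J2=3
add link → L=9 J1=4 J2=3
R@2,0 dof=1 J1 → L=9 J1=5 J2=3
P@7,8 dof=1 J1 → L=9 J1=6 J2=3
R@1,3 dof=1 J1 → L=9 J1=7 J2=3
P@1,8 dof=1 J1 → L=9 J1=8 J2=3
add link → L=10 J1=8 J2=3
PS@1,0 dof=2 J2 → L=10 J1=8 J2=4
R@7,1 dof=1 J1 → L=10 J1=9 J2=4
P@8,4 dof=1 J1 → L=10 J1=10 J2=4
C@2,9 dof=2 J2 → L=10 J1=10 J2=5
M=3(L−1)−2J1−J2=3·9−2·10−5=2

M = 2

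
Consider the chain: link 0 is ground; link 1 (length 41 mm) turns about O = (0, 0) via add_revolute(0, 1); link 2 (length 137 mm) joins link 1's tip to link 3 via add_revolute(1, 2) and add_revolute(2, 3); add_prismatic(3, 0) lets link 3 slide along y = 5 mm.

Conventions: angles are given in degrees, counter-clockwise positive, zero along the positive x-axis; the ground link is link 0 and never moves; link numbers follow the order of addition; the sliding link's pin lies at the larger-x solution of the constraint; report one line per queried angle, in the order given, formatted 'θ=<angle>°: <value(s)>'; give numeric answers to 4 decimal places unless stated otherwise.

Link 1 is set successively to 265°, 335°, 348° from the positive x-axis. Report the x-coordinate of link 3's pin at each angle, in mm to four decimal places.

geometry: r = 41 mm, L = 137 mm, e = 5 mm
θ=265°: crank pin P = (r cos θ, r sin θ) = (-3.573385, -40.843983)
θ=265°: h = r sin θ − e = -40.843983 − 5 = -45.843983
θ=265°: x = r cos θ + √(L² − h²) = -3.573385 + 129.102011 = 125.528626
θ=335°: crank pin P = (r cos θ, r sin θ) = (37.158619, -17.327349)
θ=335°: h = r sin θ − e = -17.327349 − 5 = -22.327349
θ=335°: x = r cos θ + √(L² − h²) = 37.158619 + 135.168375 = 172.326994
θ=348°: crank pin P = (r cos θ, r sin θ) = (40.104052, -8.524379)
θ=348°: h = r sin θ − e = -8.524379 − 5 = -13.524379
θ=348°: x = r cos θ + √(L² − h²) = 40.104052 + 136.330815 = 176.434867

θ=265°: 125.5286
θ=335°: 172.3270
θ=348°: 176.4349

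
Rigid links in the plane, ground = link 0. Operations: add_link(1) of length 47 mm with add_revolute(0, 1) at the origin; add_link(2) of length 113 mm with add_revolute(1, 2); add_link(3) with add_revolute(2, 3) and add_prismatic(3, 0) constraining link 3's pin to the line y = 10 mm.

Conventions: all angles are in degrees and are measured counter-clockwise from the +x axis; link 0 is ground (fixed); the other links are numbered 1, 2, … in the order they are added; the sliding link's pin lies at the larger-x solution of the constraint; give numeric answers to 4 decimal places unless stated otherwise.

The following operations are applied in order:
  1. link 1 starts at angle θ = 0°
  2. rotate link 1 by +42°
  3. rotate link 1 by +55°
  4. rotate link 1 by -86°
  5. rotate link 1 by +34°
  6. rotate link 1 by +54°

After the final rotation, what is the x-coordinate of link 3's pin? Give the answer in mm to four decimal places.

geometry: r = 47 mm, L = 113 mm, e = 10 mm; θ starts at 0°
rotate link 1 by +42°: θ ← 0° +42° = 42°
rotate link 1 by +55°: θ ← 42° +55° = 97°
rotate link 1 by -86°: θ ← 97° -86° = 11°
rotate link 1 by +34°: θ ← 11° +34° = 45°
rotate link 1 by +54°: θ ← 45° +54° = 99°
crank pin P = (r cos θ, r sin θ) = (-7.352420, 46.421352)
h = r sin θ − e = 46.421352 − 10 = 36.421352
x = r cos θ + √(L² − h²) = -7.352420 + 106.969552 = 99.617132

99.6171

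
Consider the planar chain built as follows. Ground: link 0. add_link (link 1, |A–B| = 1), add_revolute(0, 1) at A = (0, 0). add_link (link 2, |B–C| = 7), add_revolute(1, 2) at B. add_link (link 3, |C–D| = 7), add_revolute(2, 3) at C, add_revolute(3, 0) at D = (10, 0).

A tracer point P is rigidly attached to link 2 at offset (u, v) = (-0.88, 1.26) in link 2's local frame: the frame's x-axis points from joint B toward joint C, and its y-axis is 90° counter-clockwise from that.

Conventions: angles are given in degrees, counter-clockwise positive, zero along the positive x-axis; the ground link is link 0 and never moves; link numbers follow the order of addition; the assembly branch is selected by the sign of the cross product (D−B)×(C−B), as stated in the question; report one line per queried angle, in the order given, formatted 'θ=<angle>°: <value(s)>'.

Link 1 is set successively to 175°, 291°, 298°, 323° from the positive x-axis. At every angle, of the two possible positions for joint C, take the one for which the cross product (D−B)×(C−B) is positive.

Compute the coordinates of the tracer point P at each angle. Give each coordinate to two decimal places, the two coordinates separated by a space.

A=(0,0), D=(10.00,0)
θ=175°: B = A + 1.00·(cos175°, sin175°) = (-0.9962, 0.0872)
θ=175°: |BD| = 10.9965
θ=175°: circle(B,7.00) ∩ circle(D,7.00): a=5.4983, h=4.3323
θ=175°:   candidates: C₊=(4.5362,4.3758) cross=47.641; C₋=(4.4676,-4.2886) cross=-47.641
θ=175°:   branch + wants cross > 0 → take C=(4.5362,4.3758) (cross=47.641)
θ=175°: ex = (C−B)/|BC| = (0.7903,0.6127); ey = (-0.6127,0.7903)
θ=175°: P = B + -0.88·ex + 1.26·ey = (-2.4637,0.5439)
θ=291°: B = A + 1.00·(cos291°, sin291°) = (0.3584, -0.9336)
θ=291°: |BD| = 9.6867
θ=291°: circle(B,7.00) ∩ circle(D,7.00): a=4.8434, h=5.0539
θ=291°:   candidates: C₊=(4.6921,4.5636) cross=48.956; C₋=(5.6663,-5.4972) cross=-48.956
θ=291°:   branch + wants cross > 0 → take C=(4.6921,4.5636) (cross=48.956)
θ=291°: ex = (C−B)/|BC| = (0.6191,0.7853); ey = (-0.7853,0.6191)
θ=291°: P = B + -0.88·ex + 1.26·ey = (-1.1759,-0.8446)
θ=298°: B = A + 1.00·(cos298°, sin298°) = (0.4695, -0.8829)
θ=298°: |BD| = 9.5713
θ=298°: circle(B,7.00) ∩ circle(D,7.00): a=4.7857, h=5.1086
θ=298°:   candidates: C₊=(4.7635,4.6453) cross=48.896; C₋=(5.7060,-5.5282) cross=-48.896
θ=298°:   branch + wants cross > 0 → take C=(4.7635,4.6453) (cross=48.896)
θ=298°: ex = (C−B)/|BC| = (0.6134,0.7897); ey = (-0.7897,0.6134)
θ=298°: P = B + -0.88·ex + 1.26·ey = (-1.0654,-0.8050)
θ=323°: B = A + 1.00·(cos323°, sin323°) = (0.7986, -0.6018)
θ=323°: |BD| = 9.2210
θ=323°: circle(B,7.00) ∩ circle(D,7.00): a=4.6105, h=5.2672
θ=323°:   candidates: C₊=(5.0556,4.9550) cross=48.569; C₋=(5.7431,-5.5569) cross=-48.569
θ=323°:   branch + wants cross > 0 → take C=(5.0556,4.9550) (cross=48.569)
θ=323°: ex = (C−B)/|BC| = (0.6081,0.7938); ey = (-0.7938,0.6081)
θ=323°: P = B + -0.88·ex + 1.26·ey = (-0.7368,-0.5341)

θ=175°: -2.46 0.54
θ=291°: -1.18 -0.84
θ=298°: -1.07 -0.81
θ=323°: -0.74 -0.53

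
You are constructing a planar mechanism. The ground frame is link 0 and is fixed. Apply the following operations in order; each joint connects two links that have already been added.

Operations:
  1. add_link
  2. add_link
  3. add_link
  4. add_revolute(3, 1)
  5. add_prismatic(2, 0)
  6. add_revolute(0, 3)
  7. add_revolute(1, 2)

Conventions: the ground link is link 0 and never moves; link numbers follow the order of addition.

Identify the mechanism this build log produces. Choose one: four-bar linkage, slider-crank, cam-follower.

links: 4 (incl. ground); joints: 3 revolute, 1 prismatic, 0 higher (cam) pair, forming one closed loop
4 links, 3 revolutes + 1 prismatic in one loop → slider-crank

slider-crank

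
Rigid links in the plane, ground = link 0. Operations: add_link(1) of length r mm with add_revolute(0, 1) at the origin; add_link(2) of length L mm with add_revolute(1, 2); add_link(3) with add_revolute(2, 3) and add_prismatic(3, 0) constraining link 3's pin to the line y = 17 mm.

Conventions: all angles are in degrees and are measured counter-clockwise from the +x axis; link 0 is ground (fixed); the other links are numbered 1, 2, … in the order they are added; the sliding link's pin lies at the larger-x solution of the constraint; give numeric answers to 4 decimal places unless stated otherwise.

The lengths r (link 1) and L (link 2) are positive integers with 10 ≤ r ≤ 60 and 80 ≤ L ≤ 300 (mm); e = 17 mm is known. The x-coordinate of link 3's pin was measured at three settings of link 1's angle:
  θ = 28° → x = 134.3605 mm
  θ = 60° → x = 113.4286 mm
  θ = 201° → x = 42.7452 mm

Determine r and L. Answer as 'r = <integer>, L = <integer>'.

constraint per measurement: (x − r cos θ)² + (r sin θ − e)² = L²
subtracting the θ₁ and θ₂ equations cancels the r² and L² terms:
r = (x₁² − x₂²) / (2[(x₁cos θ₁ + e sin θ₁) − (x₂cos θ₂ + e sin θ₂)]) = 47.0001 → r = 47
L² = (x₁ − r cos θ₁)² + (r sin θ₁ − e)² = 8649.0001 → L = 93.0000 → L = 93
check at θ₃=201°: x = 42.7452 (printed 42.7452) ✓

r = 47, L = 93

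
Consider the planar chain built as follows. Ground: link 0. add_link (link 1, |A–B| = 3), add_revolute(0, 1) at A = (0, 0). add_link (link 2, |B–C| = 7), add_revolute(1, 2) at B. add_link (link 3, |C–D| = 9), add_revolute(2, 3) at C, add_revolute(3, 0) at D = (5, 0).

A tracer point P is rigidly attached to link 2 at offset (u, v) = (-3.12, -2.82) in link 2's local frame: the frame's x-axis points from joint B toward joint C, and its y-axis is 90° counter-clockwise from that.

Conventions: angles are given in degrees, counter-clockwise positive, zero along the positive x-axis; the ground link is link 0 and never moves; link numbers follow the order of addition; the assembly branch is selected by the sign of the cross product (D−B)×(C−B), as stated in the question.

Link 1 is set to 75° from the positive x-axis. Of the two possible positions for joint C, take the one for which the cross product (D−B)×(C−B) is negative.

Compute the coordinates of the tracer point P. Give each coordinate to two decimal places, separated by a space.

A=(0,0), D=(5.00,0)
B = A + 3.00·(cos75°, sin75°) = (0.7765, 2.8978)
|BD| = 5.1221
circle(B,7.00) ∩ circle(D,9.00): a=-0.5627, h=6.9773
  candidates: C₊=(4.2598,8.9695) cross=35.738; C₋=(-3.6350,-2.5372) cross=-35.738
  branch - wants cross < 0 → take C=(-3.6350,-2.5372) (cross=-35.738)
ex = (C−B)/|BC| = (-0.6302,-0.7764); ey = (0.7764,-0.6302)
P = B + -3.12·ex + -2.82·ey = (0.5531,7.0974)

0.55 7.10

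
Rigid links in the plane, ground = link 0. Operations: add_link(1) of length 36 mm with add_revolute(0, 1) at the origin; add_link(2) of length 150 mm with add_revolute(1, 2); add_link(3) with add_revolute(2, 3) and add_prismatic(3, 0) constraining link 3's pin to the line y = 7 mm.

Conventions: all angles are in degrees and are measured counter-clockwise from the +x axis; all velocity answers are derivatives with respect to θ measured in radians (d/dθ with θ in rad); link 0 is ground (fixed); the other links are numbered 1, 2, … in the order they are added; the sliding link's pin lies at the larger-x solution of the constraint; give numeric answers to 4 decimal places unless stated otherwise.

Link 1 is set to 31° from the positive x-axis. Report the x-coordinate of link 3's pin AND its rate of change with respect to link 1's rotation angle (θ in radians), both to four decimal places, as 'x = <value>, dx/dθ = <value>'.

geometry: r = 36 mm, L = 150 mm, e = 7 mm
crank pin P = (r cos θ, r sin θ) = (30.858023, 18.541371)
h = r sin θ − e = 18.541371 − 7 = 11.541371
x = r cos θ + √(L² − h²) = 30.858023 + 149.555330 = 180.413353
dx/dθ = −r sin θ − h·r cos θ/√(L² − h²) (θ in radians; h = 11.541371) = -20.922723

x = 180.4134, dx/dθ = -20.9227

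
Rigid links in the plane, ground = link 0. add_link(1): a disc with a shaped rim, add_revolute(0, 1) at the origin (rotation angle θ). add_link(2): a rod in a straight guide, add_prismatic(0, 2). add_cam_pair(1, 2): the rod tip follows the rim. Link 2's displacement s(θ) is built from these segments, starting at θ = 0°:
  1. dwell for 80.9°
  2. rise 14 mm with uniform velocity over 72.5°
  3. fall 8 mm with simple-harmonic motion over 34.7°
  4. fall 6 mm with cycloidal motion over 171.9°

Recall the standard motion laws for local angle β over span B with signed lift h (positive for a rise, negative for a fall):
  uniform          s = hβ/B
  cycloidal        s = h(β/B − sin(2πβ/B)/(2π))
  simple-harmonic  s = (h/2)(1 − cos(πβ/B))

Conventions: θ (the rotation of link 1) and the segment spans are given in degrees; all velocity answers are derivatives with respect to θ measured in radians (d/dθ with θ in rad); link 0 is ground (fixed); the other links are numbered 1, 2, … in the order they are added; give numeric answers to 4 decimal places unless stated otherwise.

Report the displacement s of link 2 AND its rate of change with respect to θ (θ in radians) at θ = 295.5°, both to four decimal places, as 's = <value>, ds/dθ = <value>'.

segment 1 (0° to 80.9°, dwell): s unchanged at 0.0000
segment 2 (80.9° to 153.4°, uniform, h = 14) is passed completely: s = 0.0000 + (14) = 14.0000
segment 3 (153.4° to 188.1°, simple-harmonic, h = -8) is passed completely: s = 14.0000 + (-8) = 6.0000
θ = 295.5° falls in segment 4 (188.1° to 360°, cycloidal, h = -6): β = 295.5 − 188.1 = 107.4°, B = 171.9°; Δs = -6·(0.6248 − sin(2π·0.6248)/(2π)) = -4.4230; s = 6.0000 − 4.4230 = 1.5770
velocity in seg [188.1°–360°] (cycloidal), θ in radians: β = 107.4° = 1.8745 rad, B = 171.9° = 3.0002 rad; ds/dθ = (h/B)(1 − cos(2πβ/B)) = ((-6)/3.0002)(1 − cos(2π·0.6248)) = -3.415899 mm/rad

s = 1.5770, ds/dθ = -3.4159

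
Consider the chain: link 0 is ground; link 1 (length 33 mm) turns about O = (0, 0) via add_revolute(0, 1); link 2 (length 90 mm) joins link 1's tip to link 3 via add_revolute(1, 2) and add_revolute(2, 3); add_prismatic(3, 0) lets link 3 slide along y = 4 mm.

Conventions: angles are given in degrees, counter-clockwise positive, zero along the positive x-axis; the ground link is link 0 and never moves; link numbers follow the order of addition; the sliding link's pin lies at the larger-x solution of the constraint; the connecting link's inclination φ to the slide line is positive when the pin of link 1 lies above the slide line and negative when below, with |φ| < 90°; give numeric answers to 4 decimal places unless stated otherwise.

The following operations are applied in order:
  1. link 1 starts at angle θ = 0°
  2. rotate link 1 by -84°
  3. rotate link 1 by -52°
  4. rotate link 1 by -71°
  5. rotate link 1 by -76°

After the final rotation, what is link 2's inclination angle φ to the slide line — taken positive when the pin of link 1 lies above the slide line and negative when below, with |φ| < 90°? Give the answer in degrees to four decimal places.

geometry: r = 33 mm, L = 90 mm, e = 4 mm; θ starts at 0°
rotate link 1 by -84°: θ ← 0° -84° = -84°
rotate link 1 by -52°: θ ← -84° -52° = -136°
rotate link 1 by -71°: θ ← -136° -71° = -207°
rotate link 1 by -76°: θ ← -207° -76° = -283°
h = r sin θ − e = 32.154212 − 4 = 28.154212
sin φ = h / L = 28.154212 / 90 = 0.31282458
φ = arcsin(0.31282458) = 18.229535°

18.2295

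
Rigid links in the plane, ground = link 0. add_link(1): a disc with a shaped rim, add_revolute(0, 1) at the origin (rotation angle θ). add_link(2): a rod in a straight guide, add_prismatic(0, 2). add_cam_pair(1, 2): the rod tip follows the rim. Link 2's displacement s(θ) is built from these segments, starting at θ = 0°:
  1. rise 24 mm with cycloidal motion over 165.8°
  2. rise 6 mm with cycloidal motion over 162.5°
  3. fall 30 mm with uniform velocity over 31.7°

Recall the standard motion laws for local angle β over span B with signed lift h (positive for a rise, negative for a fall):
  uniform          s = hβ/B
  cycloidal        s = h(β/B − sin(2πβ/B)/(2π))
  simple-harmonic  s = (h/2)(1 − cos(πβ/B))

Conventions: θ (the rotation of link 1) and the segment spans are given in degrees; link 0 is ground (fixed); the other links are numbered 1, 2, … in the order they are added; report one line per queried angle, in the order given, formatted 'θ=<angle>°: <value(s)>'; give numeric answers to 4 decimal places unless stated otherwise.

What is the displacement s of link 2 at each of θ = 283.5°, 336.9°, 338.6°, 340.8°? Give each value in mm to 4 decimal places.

segment 1 (0° to 165.8°, cycloidal, h = 24) is passed completely: s = 0.0000 + (24) = 24.0000
θ = 283.5° falls in segment 2 (165.8° to 328.3°, cycloidal, h = 6): β = 283.5 − 165.8 = 117.7°, B = 162.5°; Δs = 6·(0.7243 − sin(2π·0.7243)/(2π)) = 5.2884; s = 24.0000 + 5.2884 = 29.2884
segment 2 (165.8° to 328.3°, cycloidal, h = 6) is passed completely: s = 24.0000 + (6) = 30.0000
θ = 336.9° falls in segment 3 (328.3° to 360°, uniform, h = -30): β = 336.9 − 328.3 = 8.6°, B = 31.7°; Δs = -30·8.6/31.7 = -8.1388; s = 30.0000 − 8.1388 = 21.8612
θ = 338.6° falls in segment 3 (328.3° to 360°, uniform, h = -30): β = 338.6 − 328.3 = 10.3°, B = 31.7°; Δs = -30·10.3/31.7 = -9.7476; s = 30.0000 − 9.7476 = 20.2524
θ = 340.8° falls in segment 3 (328.3° to 360°, uniform, h = -30): β = 340.8 − 328.3 = 12.5°, B = 31.7°; Δs = -30·12.5/31.7 = -11.8297; s = 30.0000 − 11.8297 = 18.1703

θ=283.5°: 29.2884
θ=336.9°: 21.8612
θ=338.6°: 20.2524
θ=340.8°: 18.1703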